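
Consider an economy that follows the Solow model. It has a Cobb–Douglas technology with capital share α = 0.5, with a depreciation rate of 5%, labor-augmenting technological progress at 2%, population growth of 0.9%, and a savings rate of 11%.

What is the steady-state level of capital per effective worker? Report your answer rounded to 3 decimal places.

k* ≈ 1.939

At the steady state, Δk = 0, so s·k^α = (n + g + δ)·k.
Dividing both sides by k: k^(1−α) = s / (n + g + δ).
k^0.5 = 0.11 / (0.009 + 0.020 + 0.050) = 0.11 / 0.079 = 1.3924
k* = 1.3924^(1/0.5) ≈ 1.9388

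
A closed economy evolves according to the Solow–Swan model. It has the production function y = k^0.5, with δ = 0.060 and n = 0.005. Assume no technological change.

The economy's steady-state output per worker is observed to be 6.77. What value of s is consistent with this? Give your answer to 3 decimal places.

In steady state, investment equals break-even investment: s·k^α = (n + δ)·k.
Since y* = [s/(n + δ)]^(α/(1−α)), we have s/(n + δ) = (y*)^((1−α)/α) = 6.77^1 = 6.7700.
Therefore s = 6.7700 × (n + δ) = 6.7700 × 0.065 = 0.4401.

s ≈ 0.440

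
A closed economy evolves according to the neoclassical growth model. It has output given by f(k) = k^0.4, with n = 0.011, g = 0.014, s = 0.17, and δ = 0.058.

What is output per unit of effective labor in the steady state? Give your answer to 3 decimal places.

Steady state requires s·f(k) = (n + g + δ)·k, i.e. s·k^α = (n + g + δ)·k.
Dividing both sides by k: k^(1−α) = s / (n + g + δ).
k^0.6 = 0.17 / (0.011 + 0.014 + 0.058) = 0.17 / 0.083 = 2.0482
k* = 2.0482^(1/0.6) ≈ 3.3033
y* = (k*)^α = 3.3033^0.4 ≈ 1.6128

y* ≈ 1.613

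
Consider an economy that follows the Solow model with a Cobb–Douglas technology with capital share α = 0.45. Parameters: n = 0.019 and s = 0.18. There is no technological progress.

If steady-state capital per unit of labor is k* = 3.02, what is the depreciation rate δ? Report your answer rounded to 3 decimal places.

At the steady state, Δk = 0, so s·k^α = (n + δ)·k.
So s / (n + δ) = (k*)^(1−α) = 3.02^0.55 = 1.8366.
Therefore n + δ = s / 1.8366 = 0.18 / 1.8366 = 0.0980, so δ = 0.0980 − 0.019 = 0.0790.

δ ≈ 0.079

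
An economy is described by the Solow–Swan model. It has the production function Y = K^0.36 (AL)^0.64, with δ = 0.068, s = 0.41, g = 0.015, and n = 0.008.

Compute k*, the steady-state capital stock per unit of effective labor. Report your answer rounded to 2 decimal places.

Steady state requires s·f(k) = (n + g + δ)·k, i.e. s·k^α = (n + g + δ)·k.
Dividing both sides by k: k^(1−α) = s / (n + g + δ).
k^0.64 = 0.41 / (0.008 + 0.015 + 0.068) = 0.41 / 0.091 = 4.5055
k* = 4.5055^(1/0.64) ≈ 10.5069

k* ≈ 10.51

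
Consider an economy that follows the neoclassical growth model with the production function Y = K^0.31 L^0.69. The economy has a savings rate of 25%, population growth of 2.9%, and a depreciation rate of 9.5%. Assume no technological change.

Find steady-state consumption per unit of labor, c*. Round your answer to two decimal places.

c* = 1.03

Steady state requires s·f(k) = (n + δ)·k, i.e. s·k^α = (n + δ)·k.
Rearranging, k^(1−α) = s / (n + δ).
k^0.69 = 0.25 / (0.029 + 0.095) = 0.25 / 0.124 = 2.0161
k* = 2.0161^(1/0.69) ≈ 2.7626
y* = (k*)^α = 2.7626^0.31 ≈ 1.3703
c* = (1 − s)·y* = (1 − 0.25) × 1.3703 ≈ 1.0277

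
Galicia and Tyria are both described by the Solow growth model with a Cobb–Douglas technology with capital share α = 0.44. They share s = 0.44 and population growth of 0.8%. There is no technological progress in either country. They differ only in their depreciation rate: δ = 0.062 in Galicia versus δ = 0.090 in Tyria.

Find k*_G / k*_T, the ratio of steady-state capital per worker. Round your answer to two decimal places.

Steady-state k* = [s/(n + δ)]^(1/(1−α)), so the ratio is [ (s_G/(n + δ)_G) / (s_T/(n + δ)_T) ]^1.7857.
s_G/(n + δ)_G = 0.44/0.070 = 6.2857; s_T/(n + δ)_T = 0.44/0.098 = 4.4898.
Ratio = (6.2857/4.4898)^1.7857 = 1.4000^1.7857 ≈ 1.8236

ratio ≈ 1.82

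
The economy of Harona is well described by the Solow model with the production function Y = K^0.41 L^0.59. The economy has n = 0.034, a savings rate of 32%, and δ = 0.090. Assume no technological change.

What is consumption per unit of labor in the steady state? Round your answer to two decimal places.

Steady state requires s·f(k) = (n + δ)·k, i.e. s·k^α = (n + δ)·k.
Dividing both sides by k: k^(1−α) = s / (n + δ).
k^0.59 = 0.32 / (0.034 + 0.090) = 0.32 / 0.124 = 2.5806
k* = 2.5806^(1/0.59) ≈ 4.9869
y* = (k*)^α = 4.9869^0.41 ≈ 1.9325
c* = (1 − s)·y* = (1 − 0.32) × 1.9325 ≈ 1.3141

c* ≈ 1.31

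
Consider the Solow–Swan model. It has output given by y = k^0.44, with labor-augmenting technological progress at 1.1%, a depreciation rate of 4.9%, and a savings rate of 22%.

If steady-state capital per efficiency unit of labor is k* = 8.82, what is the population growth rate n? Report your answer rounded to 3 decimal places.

n ≈ 0.005

Steady state requires s·f(k) = (n + g + δ)·k, i.e. s·k^α = (n + g + δ)·k.
So s / (n + g + δ) = (k*)^(1−α) = 8.82^0.56 = 3.3842.
Therefore n + g + δ = s / 3.3842 = 0.22 / 3.3842 = 0.0650, so n = 0.0650 − 0.060 = 0.0050.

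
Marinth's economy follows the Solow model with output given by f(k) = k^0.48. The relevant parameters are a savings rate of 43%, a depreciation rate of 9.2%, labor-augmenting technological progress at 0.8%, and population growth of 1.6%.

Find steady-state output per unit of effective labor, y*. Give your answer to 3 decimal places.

At the steady state, Δk = 0, so s·k^α = (n + g + δ)·k.
Dividing both sides by k: k^(1−α) = s / (n + g + δ).
k^0.52 = 0.43 / (0.016 + 0.008 + 0.092) = 0.43 / 0.116 = 3.7069
k* = 3.7069^(1/0.52) ≈ 12.4237
y* = (k*)^α = 12.4237^0.48 ≈ 3.3515

y* = 3.352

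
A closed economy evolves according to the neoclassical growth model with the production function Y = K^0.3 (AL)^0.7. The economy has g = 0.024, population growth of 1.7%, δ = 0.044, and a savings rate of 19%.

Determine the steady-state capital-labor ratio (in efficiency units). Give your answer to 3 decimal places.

k* ≈ 3.155

At the steady state, Δk = 0, so s·k^α = (n + g + δ)·k.
Dividing both sides by k: k^(1−α) = s / (n + g + δ).
k^0.7 = 0.19 / (0.017 + 0.024 + 0.044) = 0.19 / 0.085 = 2.2353
k* = 2.2353^(1/0.7) ≈ 3.1554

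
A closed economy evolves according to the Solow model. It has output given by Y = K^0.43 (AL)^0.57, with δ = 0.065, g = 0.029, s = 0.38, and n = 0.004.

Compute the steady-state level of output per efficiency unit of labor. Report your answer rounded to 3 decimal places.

In steady state, investment equals break-even investment: s·k^α = (n + g + δ)·k.
Dividing both sides by k: k^(1−α) = s / (n + g + δ).
k^0.57 = 0.38 / (0.004 + 0.029 + 0.065) = 0.38 / 0.098 = 3.8776
k* = 3.8776^(1/0.57) ≈ 10.7787
y* = (k*)^α = 10.7787^0.43 ≈ 2.7797

y* ≈ 2.780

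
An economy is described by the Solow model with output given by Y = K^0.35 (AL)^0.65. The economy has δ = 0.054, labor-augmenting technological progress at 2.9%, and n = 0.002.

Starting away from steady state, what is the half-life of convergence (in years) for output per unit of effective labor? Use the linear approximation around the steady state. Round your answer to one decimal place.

t_½ ≈ 12.5 years

Near the steady state the convergence rate is λ = (1 − α)(n + g + δ).
λ = (1 − 0.35) × 0.085 = 0.65 × 0.085 = 0.05525
Half-life = ln 2 / λ = 0.6931 / 0.05525 ≈ 12.54 years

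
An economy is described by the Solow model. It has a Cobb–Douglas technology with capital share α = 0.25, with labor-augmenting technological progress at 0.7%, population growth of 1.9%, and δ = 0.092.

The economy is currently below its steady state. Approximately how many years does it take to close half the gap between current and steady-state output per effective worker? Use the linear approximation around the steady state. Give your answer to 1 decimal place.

about 7.8 years

Near the steady state the convergence rate is λ = (1 − α)(n + g + δ).
λ = (1 − 0.25) × 0.118 = 0.75 × 0.118 = 0.0885
Half-life = ln 2 / λ = 0.6931 / 0.0885 ≈ 7.83 years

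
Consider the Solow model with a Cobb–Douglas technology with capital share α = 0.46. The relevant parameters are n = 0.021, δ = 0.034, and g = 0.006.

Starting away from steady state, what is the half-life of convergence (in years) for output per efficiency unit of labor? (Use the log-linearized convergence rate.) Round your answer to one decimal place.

Near the steady state the convergence rate is λ = (1 − α)(n + g + δ).
λ = (1 − 0.46) × 0.061 = 0.54 × 0.061 = 0.03294
Half-life = ln 2 / λ = 0.6931 / 0.03294 ≈ 21.04 years

t_½ ≈ 21.0 years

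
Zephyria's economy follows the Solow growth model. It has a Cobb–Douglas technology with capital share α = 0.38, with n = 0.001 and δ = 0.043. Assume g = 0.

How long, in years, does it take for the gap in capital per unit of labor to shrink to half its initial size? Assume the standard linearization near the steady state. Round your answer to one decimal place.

Near the steady state the convergence rate is λ = (1 − α)(n + δ).
λ = (1 − 0.38) × 0.044 = 0.62 × 0.044 = 0.02728
Half-life = ln 2 / λ = 0.6931 / 0.02728 ≈ 25.41 years

half-life ≈ 25.4 years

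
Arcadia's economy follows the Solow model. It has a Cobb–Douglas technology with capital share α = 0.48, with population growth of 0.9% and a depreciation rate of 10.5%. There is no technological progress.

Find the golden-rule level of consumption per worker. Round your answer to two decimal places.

At the golden rule, f'(k) = n + δ, so α·k^(α−1) = n + δ and k_gold = (α/(n + δ))^(1/(1−α)).
k_gold = (0.48/0.114)^(1/0.52) = 4.2105^1.9231 ≈ 15.8729
c_gold = f(k_gold) − (n + δ)·k_gold = 3.7698 − 0.114×15.8729 ≈ 1.9603

c_gold ≈ 1.96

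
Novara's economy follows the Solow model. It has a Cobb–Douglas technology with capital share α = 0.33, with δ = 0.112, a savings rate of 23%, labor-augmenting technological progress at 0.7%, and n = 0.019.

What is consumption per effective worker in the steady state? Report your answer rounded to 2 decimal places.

c* = 0.99

Steady state requires s·f(k) = (n + g + δ)·k, i.e. s·k^α = (n + g + δ)·k.
Rearranging, k^(1−α) = s / (n + g + δ).
k^0.67 = 0.23 / (0.019 + 0.007 + 0.112) = 0.23 / 0.138 = 1.6667
k* = 1.6667^(1/0.67) ≈ 2.1435
y* = (k*)^α = 2.1435^0.33 ≈ 1.2861
c* = (1 − s)·y* = (1 − 0.23) × 1.2861 ≈ 0.9903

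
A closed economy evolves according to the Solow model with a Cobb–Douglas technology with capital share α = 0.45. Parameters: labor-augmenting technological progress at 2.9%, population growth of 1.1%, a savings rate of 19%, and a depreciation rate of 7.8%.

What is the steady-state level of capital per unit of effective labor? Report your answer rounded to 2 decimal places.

k* = 2.38

Steady state requires s·f(k) = (n + g + δ)·k, i.e. s·k^α = (n + g + δ)·k.
Rearranging, k^(1−α) = s / (n + g + δ).
k^0.55 = 0.19 / (0.011 + 0.029 + 0.078) = 0.19 / 0.118 = 1.6102
k* = 1.6102^(1/0.55) ≈ 2.3776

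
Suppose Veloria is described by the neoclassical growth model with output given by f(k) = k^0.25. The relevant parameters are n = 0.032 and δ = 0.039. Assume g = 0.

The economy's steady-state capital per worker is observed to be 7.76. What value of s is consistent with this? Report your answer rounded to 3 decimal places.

Steady state requires s·f(k) = (n + δ)·k, i.e. s·k^α = (n + δ)·k.
So s / (n + δ) = (k*)^(1−α) = 7.76^0.75 = 4.6494.
Therefore s = 4.6494 × (n + δ) = 4.6494 × 0.071 = 0.3301.

s ≈ 0.330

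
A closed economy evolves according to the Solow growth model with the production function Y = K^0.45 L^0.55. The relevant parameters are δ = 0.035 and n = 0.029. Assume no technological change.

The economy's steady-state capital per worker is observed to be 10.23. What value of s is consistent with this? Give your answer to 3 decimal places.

Steady state requires s·f(k) = (n + δ)·k, i.e. s·k^α = (n + δ)·k.
So s / (n + δ) = (k*)^(1−α) = 10.23^0.55 = 3.5928.
Therefore s = 3.5928 × (n + δ) = 3.5928 × 0.064 = 0.2299.

s ≈ 0.230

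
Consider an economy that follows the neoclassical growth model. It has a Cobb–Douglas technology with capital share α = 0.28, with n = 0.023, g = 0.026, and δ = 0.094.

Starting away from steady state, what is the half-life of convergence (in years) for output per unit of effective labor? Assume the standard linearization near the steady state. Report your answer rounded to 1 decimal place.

about 6.7 years

Near the steady state the convergence rate is λ = (1 − α)(n + g + δ).
λ = (1 − 0.28) × 0.143 = 0.72 × 0.143 = 0.10296
Half-life = ln 2 / λ = 0.6931 / 0.10296 ≈ 6.73 years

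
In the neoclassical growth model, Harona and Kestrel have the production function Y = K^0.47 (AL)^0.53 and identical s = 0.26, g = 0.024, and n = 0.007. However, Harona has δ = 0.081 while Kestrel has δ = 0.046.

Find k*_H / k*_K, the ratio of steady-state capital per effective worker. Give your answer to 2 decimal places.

Steady-state k* = [s/(n + g + δ)]^(1/(1−α)), so the ratio is [ (s_H/(n + g + δ)_H) / (s_K/(n + g + δ)_K) ]^1.8868.
s_H/(n + g + δ)_H = 0.26/0.112 = 2.3214; s_K/(n + g + δ)_K = 0.26/0.077 = 3.3766.
Ratio = (2.3214/3.3766)^1.8868 = 0.6875^1.8868 ≈ 0.4931

k*_H / k*_K ≈ 0.49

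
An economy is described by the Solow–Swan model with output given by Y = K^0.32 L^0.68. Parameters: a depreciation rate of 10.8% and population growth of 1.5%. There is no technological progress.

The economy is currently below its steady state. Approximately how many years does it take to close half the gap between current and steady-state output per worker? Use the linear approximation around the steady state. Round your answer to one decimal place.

t_½ ≈ 8.3 years

Near the steady state the convergence rate is λ = (1 − α)(n + δ).
λ = (1 − 0.32) × 0.123 = 0.68 × 0.123 = 0.08364
Half-life = ln 2 / λ = 0.6931 / 0.08364 ≈ 8.29 years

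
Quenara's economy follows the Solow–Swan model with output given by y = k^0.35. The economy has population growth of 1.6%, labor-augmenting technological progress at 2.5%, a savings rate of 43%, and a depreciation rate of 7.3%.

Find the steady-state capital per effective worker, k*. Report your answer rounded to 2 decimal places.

In steady state, investment equals break-even investment: s·k^α = (n + g + δ)·k.
Dividing both sides by k: k^(1−α) = s / (n + g + δ).
k^0.65 = 0.43 / (0.016 + 0.025 + 0.073) = 0.43 / 0.114 = 3.7719
k* = 3.7719^(1/0.65) ≈ 7.7093

k* ≈ 7.71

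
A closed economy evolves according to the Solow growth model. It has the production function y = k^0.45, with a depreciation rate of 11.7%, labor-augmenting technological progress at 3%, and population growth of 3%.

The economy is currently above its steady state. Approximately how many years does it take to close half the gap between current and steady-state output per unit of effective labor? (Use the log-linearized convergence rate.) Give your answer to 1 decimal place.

Near the steady state the convergence rate is λ = (1 − α)(n + g + δ).
λ = (1 − 0.45) × 0.177 = 0.55 × 0.177 = 0.09735
Half-life = ln 2 / λ = 0.6931 / 0.09735 ≈ 7.12 years

half-life ≈ 7.1 years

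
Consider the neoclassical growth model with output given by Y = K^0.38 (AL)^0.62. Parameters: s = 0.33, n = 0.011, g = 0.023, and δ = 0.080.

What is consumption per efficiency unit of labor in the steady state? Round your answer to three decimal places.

c* ≈ 1.285

Steady state requires s·f(k) = (n + g + δ)·k, i.e. s·k^α = (n + g + δ)·k.
Rearranging, k^(1−α) = s / (n + g + δ).
k^0.62 = 0.33 / (0.011 + 0.023 + 0.080) = 0.33 / 0.114 = 2.8947
k* = 2.8947^(1/0.62) ≈ 5.5529
y* = (k*)^α = 5.5529^0.38 ≈ 1.9183
c* = (1 − s)·y* = (1 − 0.33) × 1.9183 ≈ 1.2853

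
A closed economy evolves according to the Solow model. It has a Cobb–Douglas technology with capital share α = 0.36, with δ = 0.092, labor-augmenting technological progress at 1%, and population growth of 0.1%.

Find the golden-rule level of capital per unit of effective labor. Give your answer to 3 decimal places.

k_gold ≈ 7.066

The golden rule sets f'(k) = n + g + δ, i.e. α·k^(α−1) = n + g + δ.
So k^(1−α) = α / (n + g + δ) = 0.36 / 0.103 = 3.4951.
k_gold = 3.4951^(1/0.64) ≈ 7.0657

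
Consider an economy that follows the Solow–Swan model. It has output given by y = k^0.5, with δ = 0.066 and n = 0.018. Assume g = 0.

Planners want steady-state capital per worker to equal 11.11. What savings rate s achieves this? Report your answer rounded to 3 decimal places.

s ≈ 0.280

Steady state requires s·f(k) = (n + δ)·k, i.e. s·k^α = (n + δ)·k.
So s / (n + δ) = (k*)^(1−α) = 11.11^0.5 = 3.3332.
Therefore s = 3.3332 × (n + δ) = 3.3332 × 0.084 = 0.2800.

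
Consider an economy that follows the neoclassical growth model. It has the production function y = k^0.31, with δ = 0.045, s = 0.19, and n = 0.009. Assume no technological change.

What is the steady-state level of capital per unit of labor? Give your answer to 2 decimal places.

Steady state requires s·f(k) = (n + δ)·k, i.e. s·k^α = (n + δ)·k.
Rearranging, k^(1−α) = s / (n + δ).
k^0.69 = 0.19 / (0.009 + 0.045) = 0.19 / 0.054 = 3.5185
k* = 3.5185^(1/0.69) ≈ 6.1919

k* = 6.19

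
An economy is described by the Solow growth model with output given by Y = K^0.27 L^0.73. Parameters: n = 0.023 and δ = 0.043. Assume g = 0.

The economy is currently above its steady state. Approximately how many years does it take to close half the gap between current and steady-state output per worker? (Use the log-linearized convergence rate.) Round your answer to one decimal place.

Near the steady state the convergence rate is λ = (1 − α)(n + δ).
λ = (1 − 0.27) × 0.066 = 0.73 × 0.066 = 0.04818
Half-life = ln 2 / λ = 0.6931 / 0.04818 ≈ 14.39 years

about 14.4 years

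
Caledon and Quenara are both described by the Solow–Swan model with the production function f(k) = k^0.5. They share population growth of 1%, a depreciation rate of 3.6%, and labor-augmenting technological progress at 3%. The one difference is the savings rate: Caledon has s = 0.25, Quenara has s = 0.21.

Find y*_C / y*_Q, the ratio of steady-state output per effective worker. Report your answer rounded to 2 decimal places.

Steady-state y* = [s/(n + g + δ)]^(α/(1−α)), so the ratio is [ (s_C/(n + g + δ)_C) / (s_Q/(n + g + δ)_Q) ]^1.
s_C/(n + g + δ)_C = 0.25/0.076 = 3.2895; s_Q/(n + g + δ)_Q = 0.21/0.076 = 2.7632.
Ratio = (3.2895/2.7632)^1 = 1.1905^1 ≈ 1.1905

y*_C / y*_Q ≈ 1.19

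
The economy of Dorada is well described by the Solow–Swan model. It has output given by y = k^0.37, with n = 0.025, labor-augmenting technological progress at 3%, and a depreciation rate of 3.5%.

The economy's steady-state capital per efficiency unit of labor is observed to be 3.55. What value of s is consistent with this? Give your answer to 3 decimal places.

Steady state requires s·f(k) = (n + g + δ)·k, i.e. s·k^α = (n + g + δ)·k.
So s / (n + g + δ) = (k*)^(1−α) = 3.55^0.63 = 2.2215.
Therefore s = 2.2215 × (n + g + δ) = 2.2215 × 0.090 = 0.1999.

s ≈ 0.200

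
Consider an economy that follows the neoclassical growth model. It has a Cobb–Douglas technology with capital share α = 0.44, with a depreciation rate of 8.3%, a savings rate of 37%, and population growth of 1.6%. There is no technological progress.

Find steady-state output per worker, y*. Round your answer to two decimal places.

y* ≈ 2.82

Steady state requires s·f(k) = (n + δ)·k, i.e. s·k^α = (n + δ)·k.
Rearranging, k^(1−α) = s / (n + δ).
k^0.56 = 0.37 / (0.016 + 0.083) = 0.37 / 0.099 = 3.7374
k* = 3.7374^(1/0.56) ≈ 10.5304
y* = (k*)^α = 10.5304^0.44 ≈ 2.8176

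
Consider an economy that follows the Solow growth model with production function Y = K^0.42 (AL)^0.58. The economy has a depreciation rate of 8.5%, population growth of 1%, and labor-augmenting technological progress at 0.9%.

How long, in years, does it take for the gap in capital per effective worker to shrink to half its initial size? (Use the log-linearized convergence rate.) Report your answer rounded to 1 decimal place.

about 11.5 years

Near the steady state the convergence rate is λ = (1 − α)(n + g + δ).
λ = (1 − 0.42) × 0.104 = 0.58 × 0.104 = 0.06032
Half-life = ln 2 / λ = 0.6931 / 0.06032 ≈ 11.49 years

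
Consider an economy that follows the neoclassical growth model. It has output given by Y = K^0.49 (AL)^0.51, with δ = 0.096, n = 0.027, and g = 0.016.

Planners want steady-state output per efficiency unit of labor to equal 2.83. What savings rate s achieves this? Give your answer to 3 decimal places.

At the steady state, Δk = 0, so s·k^α = (n + g + δ)·k.
Since y* = [s/(n + g + δ)]^(α/(1−α)), we have s/(n + g + δ) = (y*)^((1−α)/α) = 2.83^1.0408 = 2.9527.
Therefore s = 2.9527 × (n + g + δ) = 2.9527 × 0.139 = 0.4104.

s ≈ 0.410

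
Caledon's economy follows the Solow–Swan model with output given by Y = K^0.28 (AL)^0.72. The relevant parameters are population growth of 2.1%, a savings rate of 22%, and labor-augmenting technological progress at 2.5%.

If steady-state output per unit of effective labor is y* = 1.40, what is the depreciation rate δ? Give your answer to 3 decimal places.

At the steady state, Δk = 0, so s·k^α = (n + g + δ)·k.
Since y* = [s/(n + g + δ)]^(α/(1−α)), we have s/(n + g + δ) = (y*)^((1−α)/α) = 1.40^2.5714 = 2.3755.
Therefore n + g + δ = s / 2.3755 = 0.22 / 2.3755 = 0.0926, so δ = 0.0926 − 0.046 = 0.0466.

δ ≈ 0.047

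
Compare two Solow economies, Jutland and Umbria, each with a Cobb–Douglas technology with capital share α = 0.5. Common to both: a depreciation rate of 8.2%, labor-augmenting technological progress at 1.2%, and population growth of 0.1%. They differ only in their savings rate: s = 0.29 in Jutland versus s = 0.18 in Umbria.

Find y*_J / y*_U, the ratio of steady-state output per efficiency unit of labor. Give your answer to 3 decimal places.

Steady-state y* = [s/(n + g + δ)]^(α/(1−α)), so the ratio is [ (s_J/(n + g + δ)_J) / (s_U/(n + g + δ)_U) ]^1.
s_J/(n + g + δ)_J = 0.29/0.095 = 3.0526; s_U/(n + g + δ)_U = 0.18/0.095 = 1.8947.
Ratio = (3.0526/1.8947)^1 = 1.6111^1 ≈ 1.6111

ratio ≈ 1.611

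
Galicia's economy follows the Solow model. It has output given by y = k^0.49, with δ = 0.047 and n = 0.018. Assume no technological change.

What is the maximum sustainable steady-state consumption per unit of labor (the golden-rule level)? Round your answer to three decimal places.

c_gold ≈ 3.552

At the golden rule, f'(k) = n + δ, so α·k^(α−1) = n + δ and k_gold = (α/(n + δ))^(1/(1−α)).
k_gold = (0.49/0.065)^(1/0.51) = 7.5385^1.9608 ≈ 52.5025
c_gold = f(k_gold) − (n + δ)·k_gold = 6.9645 − 0.065×52.5025 ≈ 3.5518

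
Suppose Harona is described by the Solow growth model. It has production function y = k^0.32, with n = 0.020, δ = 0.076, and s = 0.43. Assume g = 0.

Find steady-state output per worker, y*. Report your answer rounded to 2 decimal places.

In steady state, investment equals break-even investment: s·k^α = (n + δ)·k.
Rearranging, k^(1−α) = s / (n + δ).
k^0.68 = 0.43 / (0.020 + 0.076) = 0.43 / 0.096 = 4.4792
k* = 4.4792^(1/0.68) ≈ 9.0708
y* = (k*)^α = 9.0708^0.32 ≈ 2.0251

y* = 2.03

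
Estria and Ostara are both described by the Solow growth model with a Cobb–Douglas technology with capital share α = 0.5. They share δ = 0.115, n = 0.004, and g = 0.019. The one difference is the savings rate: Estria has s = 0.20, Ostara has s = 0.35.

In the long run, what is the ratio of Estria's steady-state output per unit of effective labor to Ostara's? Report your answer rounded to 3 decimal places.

Steady-state y* = [s/(n + g + δ)]^(α/(1−α)), so the ratio is [ (s_E/(n + g + δ)_E) / (s_O/(n + g + δ)_O) ]^1.
s_E/(n + g + δ)_E = 0.20/0.138 = 1.4493; s_O/(n + g + δ)_O = 0.35/0.138 = 2.5362.
Ratio = (1.4493/2.5362)^1 = 0.5714^1 ≈ 0.5714

ratio ≈ 0.571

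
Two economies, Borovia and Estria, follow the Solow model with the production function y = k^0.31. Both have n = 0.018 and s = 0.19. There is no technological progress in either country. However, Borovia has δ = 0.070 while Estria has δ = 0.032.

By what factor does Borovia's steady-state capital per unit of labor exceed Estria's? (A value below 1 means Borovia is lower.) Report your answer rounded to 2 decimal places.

ratio ≈ 0.44

Steady-state k* = [s/(n + δ)]^(1/(1−α)), so the ratio is [ (s_B/(n + δ)_B) / (s_E/(n + δ)_E) ]^1.4493.
s_B/(n + δ)_B = 0.19/0.088 = 2.1591; s_E/(n + δ)_E = 0.19/0.050 = 3.8000.
Ratio = (2.1591/3.8000)^1.4493 = 0.5682^1.4493 ≈ 0.4408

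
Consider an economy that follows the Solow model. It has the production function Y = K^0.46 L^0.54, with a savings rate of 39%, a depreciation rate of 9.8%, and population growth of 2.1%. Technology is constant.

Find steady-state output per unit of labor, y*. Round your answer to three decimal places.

y* = 2.749

At the steady state, Δk = 0, so s·k^α = (n + δ)·k.
Rearranging, k^(1−α) = s / (n + δ).
k^0.54 = 0.39 / (0.021 + 0.098) = 0.39 / 0.119 = 3.2773
k* = 3.2773^(1/0.54) ≈ 9.0086
y* = (k*)^α = 9.0086^0.46 ≈ 2.7488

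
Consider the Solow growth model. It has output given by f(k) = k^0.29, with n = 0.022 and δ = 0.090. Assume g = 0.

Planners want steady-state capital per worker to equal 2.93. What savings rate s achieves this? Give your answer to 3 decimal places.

s ≈ 0.240

At the steady state, Δk = 0, so s·k^α = (n + δ)·k.
So s / (n + δ) = (k*)^(1−α) = 2.93^0.71 = 2.1452.
Therefore s = 2.1452 × (n + δ) = 2.1452 × 0.112 = 0.2403.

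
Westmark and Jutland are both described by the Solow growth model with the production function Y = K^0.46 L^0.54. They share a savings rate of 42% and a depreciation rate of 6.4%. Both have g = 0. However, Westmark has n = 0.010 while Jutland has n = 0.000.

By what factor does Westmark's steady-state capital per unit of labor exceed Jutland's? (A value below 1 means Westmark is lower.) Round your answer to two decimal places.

ratio ≈ 0.76

Steady-state k* = [s/(n + δ)]^(1/(1−α)), so the ratio is [ (s_W/(n + δ)_W) / (s_J/(n + δ)_J) ]^1.8519.
s_W/(n + δ)_W = 0.42/0.074 = 5.6757; s_J/(n + δ)_J = 0.42/0.064 = 6.5625.
Ratio = (5.6757/6.5625)^1.8519 = 0.8649^1.8519 ≈ 0.7643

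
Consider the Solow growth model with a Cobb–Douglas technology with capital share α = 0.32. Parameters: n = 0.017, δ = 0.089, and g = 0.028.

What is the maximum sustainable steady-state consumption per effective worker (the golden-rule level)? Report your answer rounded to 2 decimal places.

At the golden rule, f'(k) = n + g + δ, so α·k^(α−1) = n + g + δ and k_gold = (α/(n + g + δ))^(1/(1−α)).
k_gold = (0.32/0.134)^(1/0.68) = 2.3881^1.4706 ≈ 3.5972
c_gold = f(k_gold) − (n + g + δ)·k_gold = 1.5063 − 0.134×3.5972 ≈ 1.0243

c_gold ≈ 1.02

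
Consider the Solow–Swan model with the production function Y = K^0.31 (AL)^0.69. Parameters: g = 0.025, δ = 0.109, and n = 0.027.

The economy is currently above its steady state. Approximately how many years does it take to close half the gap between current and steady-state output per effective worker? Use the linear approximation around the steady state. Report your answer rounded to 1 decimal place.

half-life ≈ 6.2 years

Near the steady state the convergence rate is λ = (1 − α)(n + g + δ).
λ = (1 − 0.31) × 0.161 = 0.69 × 0.161 = 0.11109
Half-life = ln 2 / λ = 0.6931 / 0.11109 ≈ 6.24 years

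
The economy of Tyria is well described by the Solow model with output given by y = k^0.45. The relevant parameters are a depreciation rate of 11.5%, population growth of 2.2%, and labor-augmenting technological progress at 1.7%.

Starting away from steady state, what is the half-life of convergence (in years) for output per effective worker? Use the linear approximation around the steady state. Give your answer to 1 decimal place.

Near the steady state the convergence rate is λ = (1 − α)(n + g + δ).
λ = (1 − 0.45) × 0.154 = 0.55 × 0.154 = 0.0847
Half-life = ln 2 / λ = 0.6931 / 0.0847 ≈ 8.18 years

half-life ≈ 8.2 years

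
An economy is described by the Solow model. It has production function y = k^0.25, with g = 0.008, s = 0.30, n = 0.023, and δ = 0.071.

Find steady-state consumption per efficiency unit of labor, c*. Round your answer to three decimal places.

At the steady state, Δk = 0, so s·k^α = (n + g + δ)·k.
Dividing both sides by k: k^(1−α) = s / (n + g + δ).
k^0.75 = 0.30 / (0.023 + 0.008 + 0.071) = 0.30 / 0.102 = 2.9412
k* = 2.9412^(1/0.75) ≈ 4.2140
y* = (k*)^α = 4.2140^0.25 ≈ 1.4328
c* = (1 − s)·y* = (1 − 0.30) × 1.4328 ≈ 1.0030

c* = 1.003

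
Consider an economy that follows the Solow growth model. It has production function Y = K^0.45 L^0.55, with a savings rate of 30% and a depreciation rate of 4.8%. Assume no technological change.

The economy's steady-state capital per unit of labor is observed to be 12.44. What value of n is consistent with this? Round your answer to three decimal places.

In steady state, investment equals break-even investment: s·k^α = (n + δ)·k.
So s / (n + δ) = (k*)^(1−α) = 12.44^0.55 = 4.0008.
Therefore n + δ = s / 4.0008 = 0.30 / 4.0008 = 0.0750, so n = 0.0750 − 0.048 = 0.0270.

n ≈ 0.027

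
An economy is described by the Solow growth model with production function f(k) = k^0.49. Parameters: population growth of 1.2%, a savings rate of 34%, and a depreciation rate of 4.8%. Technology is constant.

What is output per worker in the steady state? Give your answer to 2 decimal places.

y* ≈ 5.29

At the steady state, Δk = 0, so s·k^α = (n + δ)·k.
Dividing both sides by k: k^(1−α) = s / (n + δ).
k^0.51 = 0.34 / (0.012 + 0.048) = 0.34 / 0.060 = 5.6667
k* = 5.6667^(1/0.51) ≈ 29.9998
y* = (k*)^α = 29.9998^0.49 ≈ 5.2940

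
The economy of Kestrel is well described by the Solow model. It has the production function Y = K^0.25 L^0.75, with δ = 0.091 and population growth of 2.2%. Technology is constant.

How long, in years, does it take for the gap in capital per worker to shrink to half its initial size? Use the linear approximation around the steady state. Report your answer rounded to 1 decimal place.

Near the steady state the convergence rate is λ = (1 − α)(n + δ).
λ = (1 − 0.25) × 0.113 = 0.75 × 0.113 = 0.08475
Half-life = ln 2 / λ = 0.6931 / 0.08475 ≈ 8.18 years

half-life ≈ 8.2 years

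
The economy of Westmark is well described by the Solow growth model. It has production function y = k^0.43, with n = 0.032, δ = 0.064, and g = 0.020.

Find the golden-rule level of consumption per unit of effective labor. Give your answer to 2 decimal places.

c_gold ≈ 1.53

At the golden rule, f'(k) = n + g + δ, so α·k^(α−1) = n + g + δ and k_gold = (α/(n + g + δ))^(1/(1−α)).
k_gold = (0.43/0.116)^(1/0.57) = 3.7069^1.7544 ≈ 9.9603
c_gold = f(k_gold) − (n + g + δ)·k_gold = 2.6869 − 0.116×9.9603 ≈ 1.5315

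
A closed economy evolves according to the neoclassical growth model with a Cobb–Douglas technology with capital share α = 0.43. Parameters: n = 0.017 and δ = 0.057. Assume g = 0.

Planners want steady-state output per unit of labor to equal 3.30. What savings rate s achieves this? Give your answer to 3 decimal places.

Steady state requires s·f(k) = (n + δ)·k, i.e. s·k^α = (n + δ)·k.
Since y* = [s/(n + δ)]^(α/(1−α)), we have s/(n + δ) = (y*)^((1−α)/α) = 3.30^1.3256 = 4.8679.
Therefore s = 4.8679 × (n + δ) = 4.8679 × 0.074 = 0.3602.

s ≈ 0.360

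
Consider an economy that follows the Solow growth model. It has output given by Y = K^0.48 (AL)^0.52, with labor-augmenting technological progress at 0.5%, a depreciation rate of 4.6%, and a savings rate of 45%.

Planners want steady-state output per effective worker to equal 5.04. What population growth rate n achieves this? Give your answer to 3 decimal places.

n ≈ 0.027

At the steady state, Δk = 0, so s·k^α = (n + g + δ)·k.
Since y* = [s/(n + g + δ)]^(α/(1−α)), we have s/(n + g + δ) = (y*)^((1−α)/α) = 5.04^1.0833 = 5.7669.
Therefore n + g + δ = s / 5.7669 = 0.45 / 5.7669 = 0.0780, so n = 0.0780 − 0.051 = 0.0270.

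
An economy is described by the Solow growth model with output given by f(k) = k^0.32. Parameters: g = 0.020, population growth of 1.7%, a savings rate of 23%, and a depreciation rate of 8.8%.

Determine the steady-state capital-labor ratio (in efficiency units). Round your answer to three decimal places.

In steady state, investment equals break-even investment: s·k^α = (n + g + δ)·k.
Dividing both sides by k: k^(1−α) = s / (n + g + δ).
k^0.68 = 0.23 / (0.017 + 0.020 + 0.088) = 0.23 / 0.125 = 1.8400
k* = 1.8400^(1/0.68) ≈ 2.4515

k* = 2.452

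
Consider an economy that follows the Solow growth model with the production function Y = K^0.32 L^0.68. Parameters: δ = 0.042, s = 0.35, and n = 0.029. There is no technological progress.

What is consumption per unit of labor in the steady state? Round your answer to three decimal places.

c* ≈ 1.377

At the steady state, Δk = 0, so s·k^α = (n + δ)·k.
Dividing both sides by k: k^(1−α) = s / (n + δ).
k^0.68 = 0.35 / (0.029 + 0.042) = 0.35 / 0.071 = 4.9296
k* = 4.9296^(1/0.68) ≈ 10.4434
y* = (k*)^α = 10.4434^0.32 ≈ 2.1185
c* = (1 − s)·y* = (1 − 0.35) × 2.1185 ≈ 1.3770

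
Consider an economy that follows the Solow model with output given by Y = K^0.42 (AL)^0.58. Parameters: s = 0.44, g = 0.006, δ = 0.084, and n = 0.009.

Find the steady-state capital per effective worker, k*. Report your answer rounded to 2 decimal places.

In steady state, investment equals break-even investment: s·k^α = (n + g + δ)·k.
Dividing both sides by k: k^(1−α) = s / (n + g + δ).
k^0.58 = 0.44 / (0.009 + 0.006 + 0.084) = 0.44 / 0.099 = 4.4444
k* = 4.4444^(1/0.58) ≈ 13.0894

k* ≈ 13.09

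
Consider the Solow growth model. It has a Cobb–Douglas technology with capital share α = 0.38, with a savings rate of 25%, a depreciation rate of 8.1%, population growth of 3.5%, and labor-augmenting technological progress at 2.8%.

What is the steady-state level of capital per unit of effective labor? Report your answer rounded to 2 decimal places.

Steady state requires s·f(k) = (n + g + δ)·k, i.e. s·k^α = (n + g + δ)·k.
Rearranging, k^(1−α) = s / (n + g + δ).
k^0.62 = 0.25 / (0.035 + 0.028 + 0.081) = 0.25 / 0.144 = 1.7361
k* = 1.7361^(1/0.62) ≈ 2.4345

k* = 2.43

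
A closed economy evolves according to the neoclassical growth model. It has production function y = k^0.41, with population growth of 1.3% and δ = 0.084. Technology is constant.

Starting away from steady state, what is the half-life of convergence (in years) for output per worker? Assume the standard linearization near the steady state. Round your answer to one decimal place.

half-life ≈ 12.1 years

Near the steady state the convergence rate is λ = (1 − α)(n + δ).
λ = (1 − 0.41) × 0.097 = 0.59 × 0.097 = 0.05723
Half-life = ln 2 / λ = 0.6931 / 0.05723 ≈ 12.11 years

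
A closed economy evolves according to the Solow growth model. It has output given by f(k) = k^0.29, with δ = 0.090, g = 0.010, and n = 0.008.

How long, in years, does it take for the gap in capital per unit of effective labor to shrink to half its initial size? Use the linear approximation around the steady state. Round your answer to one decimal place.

Near the steady state the convergence rate is λ = (1 − α)(n + g + δ).
λ = (1 − 0.29) × 0.108 = 0.71 × 0.108 = 0.07668
Half-life = ln 2 / λ = 0.6931 / 0.07668 ≈ 9.04 years

t_½ ≈ 9.0 years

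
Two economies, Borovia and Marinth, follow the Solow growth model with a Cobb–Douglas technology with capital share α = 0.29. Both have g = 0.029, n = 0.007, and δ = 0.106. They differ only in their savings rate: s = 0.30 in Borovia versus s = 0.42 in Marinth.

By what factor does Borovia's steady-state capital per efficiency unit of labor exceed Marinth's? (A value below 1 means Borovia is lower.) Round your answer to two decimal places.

Steady-state k* = [s/(n + g + δ)]^(1/(1−α)), so the ratio is [ (s_B/(n + g + δ)_B) / (s_M/(n + g + δ)_M) ]^1.4085.
s_B/(n + g + δ)_B = 0.30/0.142 = 2.1127; s_M/(n + g + δ)_M = 0.42/0.142 = 2.9577.
Ratio = (2.1127/2.9577)^1.4085 = 0.7143^1.4085 ≈ 0.6226

k*_B / k*_M ≈ 0.62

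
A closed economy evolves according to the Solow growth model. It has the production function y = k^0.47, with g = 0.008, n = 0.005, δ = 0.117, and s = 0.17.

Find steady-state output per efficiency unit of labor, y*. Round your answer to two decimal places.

At the steady state, Δk = 0, so s·k^α = (n + g + δ)·k.
Rearranging, k^(1−α) = s / (n + g + δ).
k^0.53 = 0.17 / (0.005 + 0.008 + 0.117) = 0.17 / 0.130 = 1.3077
k* = 1.3077^(1/0.53) ≈ 1.6589
y* = (k*)^α = 1.6589^0.47 ≈ 1.2686

y* ≈ 1.27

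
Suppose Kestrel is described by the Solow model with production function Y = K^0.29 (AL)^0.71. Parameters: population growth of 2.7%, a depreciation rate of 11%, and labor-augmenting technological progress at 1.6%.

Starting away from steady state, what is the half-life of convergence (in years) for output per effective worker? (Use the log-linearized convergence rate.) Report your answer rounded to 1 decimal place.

t_½ ≈ 6.4 years

Near the steady state the convergence rate is λ = (1 − α)(n + g + δ).
λ = (1 − 0.29) × 0.153 = 0.71 × 0.153 = 0.10863
Half-life = ln 2 / λ = 0.6931 / 0.10863 ≈ 6.38 years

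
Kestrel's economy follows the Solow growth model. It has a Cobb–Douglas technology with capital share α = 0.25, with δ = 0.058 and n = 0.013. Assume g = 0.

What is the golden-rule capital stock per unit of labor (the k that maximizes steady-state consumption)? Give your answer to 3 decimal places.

k_gold ≈ 5.357

The golden rule sets f'(k) = n + δ, i.e. α·k^(α−1) = n + δ.
So k^(1−α) = α / (n + δ) = 0.25 / 0.071 = 3.5211.
k_gold = 3.5211^(1/0.75) ≈ 5.3568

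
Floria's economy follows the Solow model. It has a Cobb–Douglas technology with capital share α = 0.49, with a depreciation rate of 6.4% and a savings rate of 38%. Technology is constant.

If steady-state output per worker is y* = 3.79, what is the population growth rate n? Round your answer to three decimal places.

n ≈ 0.031

At the steady state, Δk = 0, so s·k^α = (n + δ)·k.
Since y* = [s/(n + δ)]^(α/(1−α)), we have s/(n + δ) = (y*)^((1−α)/α) = 3.79^1.0408 = 4.0017.
Therefore n + δ = s / 4.0017 = 0.38 / 4.0017 = 0.0950, so n = 0.0950 − 0.064 = 0.0310.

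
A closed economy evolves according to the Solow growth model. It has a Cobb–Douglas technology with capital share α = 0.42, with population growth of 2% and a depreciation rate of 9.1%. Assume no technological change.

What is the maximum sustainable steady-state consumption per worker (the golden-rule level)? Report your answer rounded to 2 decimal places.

c_gold ≈ 1.52

At the golden rule, f'(k) = n + δ, so α·k^(α−1) = n + δ and k_gold = (α/(n + δ))^(1/(1−α)).
k_gold = (0.42/0.111)^(1/0.58) = 3.7838^1.7241 ≈ 9.9176
c_gold = f(k_gold) − (n + δ)·k_gold = 2.6211 − 0.111×9.9176 ≈ 1.5202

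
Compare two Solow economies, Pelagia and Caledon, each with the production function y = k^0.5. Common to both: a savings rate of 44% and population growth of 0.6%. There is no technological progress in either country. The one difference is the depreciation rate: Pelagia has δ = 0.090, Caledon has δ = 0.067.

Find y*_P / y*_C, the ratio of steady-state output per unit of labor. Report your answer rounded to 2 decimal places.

Steady-state y* = [s/(n + δ)]^(α/(1−α)), so the ratio is [ (s_P/(n + δ)_P) / (s_C/(n + δ)_C) ]^1.
s_P/(n + δ)_P = 0.44/0.096 = 4.5833; s_C/(n + δ)_C = 0.44/0.073 = 6.0274.
Ratio = (4.5833/6.0274)^1 = 0.7604^1 ≈ 0.7604

y*_P / y*_C ≈ 0.76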